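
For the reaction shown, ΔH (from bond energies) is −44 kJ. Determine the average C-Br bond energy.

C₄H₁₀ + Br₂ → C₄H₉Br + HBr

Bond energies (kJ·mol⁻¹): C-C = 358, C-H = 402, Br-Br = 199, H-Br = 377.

D(C-Br) ≈ 268 kJ/mol

Let D be the C-Br bond energy.
Σ(broken) = 1×199 + 3×358 + 10×402 = 5293
Σ(formed) = 1×D + 3×358 + 9×402 + 1×377 = 5069 + D
ΔH = Σ(broken) − Σ(formed) = (5293) − (5069 + D) = +224 − D
Setting this equal to −44 kJ gives D = 268 kJ/mol.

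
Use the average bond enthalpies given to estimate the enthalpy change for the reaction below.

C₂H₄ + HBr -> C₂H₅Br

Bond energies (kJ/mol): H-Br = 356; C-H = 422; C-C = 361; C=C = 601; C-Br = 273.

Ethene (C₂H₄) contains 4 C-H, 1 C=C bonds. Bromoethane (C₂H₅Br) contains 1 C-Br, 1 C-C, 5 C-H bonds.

ΔH ≈ −99 kJ

Bonds broken (reactants):
  C-H: 4 × 422 = 1688
  C=C: 1 × 601 = 601
  H-Br: 1 × 356 = 356
  Σ(broken) = 2645 kJ
Bonds formed (products):
  C-Br: 1 × 273 = 273
  C-C: 1 × 361 = 361
  C-H: 5 × 422 = 2110
  Σ(formed) = 2744 kJ
ΔH = Σ(broken) − Σ(formed) = 2645 − 2744 = −99 kJ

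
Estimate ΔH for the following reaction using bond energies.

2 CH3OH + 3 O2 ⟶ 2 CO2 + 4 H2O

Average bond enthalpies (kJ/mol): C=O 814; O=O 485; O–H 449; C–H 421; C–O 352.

ΔH ≈ −1265 kJ

Bonds broken (reactants):
  C–H: 6 × 421 = 2526
  C–O: 2 × 352 = 704
  O–H: 2 × 449 = 898
  O=O: 3 × 485 = 1455
  Σ(broken) = 5583 kJ
Bonds formed (products):
  C=O: 4 × 814 = 3256
  O–H: 8 × 449 = 3592
  Σ(formed) = 6848 kJ
ΔH = Σ(broken) − Σ(formed) = 5583 − 6848 = −1265 kJ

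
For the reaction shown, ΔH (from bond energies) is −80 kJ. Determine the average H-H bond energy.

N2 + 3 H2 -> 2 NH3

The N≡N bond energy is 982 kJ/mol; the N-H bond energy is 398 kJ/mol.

Let D be the H-H bond energy.
Σ(broken) = 3×D + 1×982 = 982 + 3D
Σ(formed) = 6×398 = 2388
ΔH = Σ(broken) − Σ(formed) = (982 + 3D) − (2388) = −1406 + 3D
Setting this equal to −80 kJ gives 3D = 1326, so D = 442 kJ/mol.

D(H-H) ≈ 442 kJ/mol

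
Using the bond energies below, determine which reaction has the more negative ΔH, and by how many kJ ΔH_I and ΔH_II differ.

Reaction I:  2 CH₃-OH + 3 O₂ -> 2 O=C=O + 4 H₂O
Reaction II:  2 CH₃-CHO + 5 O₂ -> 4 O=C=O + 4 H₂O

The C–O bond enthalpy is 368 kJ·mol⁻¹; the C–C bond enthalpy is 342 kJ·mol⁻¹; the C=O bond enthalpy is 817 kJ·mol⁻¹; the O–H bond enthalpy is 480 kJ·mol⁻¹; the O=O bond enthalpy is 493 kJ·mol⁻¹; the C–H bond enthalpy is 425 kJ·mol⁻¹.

Reaction I:
  Bonds broken (reactants):
    C–H: 6 × 425 = 2550
    C–O: 2 × 368 = 736
    O–H: 2 × 480 = 960
    O=O: 3 × 493 = 1479
    Σ(broken) = 5725 kJ
  Bonds formed (products):
    C=O: 4 × 817 = 3268
    O–H: 8 × 480 = 3840
    Σ(formed) = 7108 kJ
  ΔH_I = 5725 − 7108 = −1383 kJ
Reaction II:
  Bonds broken (reactants):
    C–C: 2 × 342 = 684
    C–H: 8 × 425 = 3400
    C=O: 2 × 817 = 1634
    O=O: 5 × 493 = 2465
    Σ(broken) = 8183 kJ
  Bonds formed (products):
    C=O: 8 × 817 = 6536
    O–H: 8 × 480 = 3840
    Σ(formed) = 10376 kJ
  ΔH_II = 8183 − 10376 = −2193 kJ
ΔH_I − ΔH_II = +810 kJ, so reaction II has the more negative ΔH; |ΔH_I − ΔH_II| = 810 kJ.

Reaction II, by 810 kJ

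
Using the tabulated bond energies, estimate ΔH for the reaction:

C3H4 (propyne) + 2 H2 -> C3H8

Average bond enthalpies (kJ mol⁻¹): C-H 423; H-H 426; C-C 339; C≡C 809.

ΔH ≈ −370 kJ

Bonds broken (reactants):
  C≡C: 1 × 809 = 809
  C-C: 1 × 339 = 339
  C-H: 4 × 423 = 1692
  H-H: 2 × 426 = 852
  Σ(broken) = 3692 kJ
Bonds formed (products):
  C-C: 2 × 339 = 678
  C-H: 8 × 423 = 3384
  Σ(formed) = 4062 kJ
ΔH = Σ(broken) − Σ(formed) = 3692 − 4062 = −370 kJ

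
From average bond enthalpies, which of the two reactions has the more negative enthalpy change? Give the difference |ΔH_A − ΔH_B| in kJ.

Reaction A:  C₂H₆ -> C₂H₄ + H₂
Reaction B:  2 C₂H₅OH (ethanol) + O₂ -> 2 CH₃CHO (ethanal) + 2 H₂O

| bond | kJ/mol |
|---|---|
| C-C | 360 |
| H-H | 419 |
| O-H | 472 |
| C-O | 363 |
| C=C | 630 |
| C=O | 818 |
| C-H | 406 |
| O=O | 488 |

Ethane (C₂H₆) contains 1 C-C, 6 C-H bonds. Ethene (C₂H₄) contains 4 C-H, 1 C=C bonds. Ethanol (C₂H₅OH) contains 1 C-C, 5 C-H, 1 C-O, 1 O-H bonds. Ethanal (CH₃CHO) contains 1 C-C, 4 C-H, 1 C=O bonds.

Reaction A:
  Bonds broken (reactants):
    C-C: 1 × 360 = 360
    C-H: 6 × 406 = 2436
    Σ(broken) = 2796 kJ
  Bonds formed (products):
    C-H: 4 × 406 = 1624
    C=C: 1 × 630 = 630
    H-H: 1 × 419 = 419
    Σ(formed) = 2673 kJ
  ΔH_A = 2796 − 2673 = +123 kJ
Reaction B:
  Bonds broken (reactants):
    C-C: 2 × 360 = 720
    C-H: 10 × 406 = 4060
    C-O: 2 × 363 = 726
    O-H: 2 × 472 = 944
    O=O: 1 × 488 = 488
    Σ(broken) = 6938 kJ
  Bonds formed (products):
    C-C: 2 × 360 = 720
    C-H: 8 × 406 = 3248
    C=O: 2 × 818 = 1636
    O-H: 4 × 472 = 1888
    Σ(formed) = 7492 kJ
  ΔH_B = 6938 − 7492 = −554 kJ
ΔH_A − ΔH_B = +677 kJ, so reaction B has the more negative ΔH; |ΔH_A − ΔH_B| = 677 kJ.

Reaction B, by 677 kJ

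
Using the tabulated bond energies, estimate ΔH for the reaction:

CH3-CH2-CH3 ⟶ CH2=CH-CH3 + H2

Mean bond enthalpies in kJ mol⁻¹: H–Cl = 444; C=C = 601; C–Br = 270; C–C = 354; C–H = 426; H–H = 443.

ΔH ≈ +162 kJ

Bonds broken (reactants):
  C–C: 2 × 354 = 708
  C–H: 8 × 426 = 3408
  Σ(broken) = 4116 kJ
Bonds formed (products):
  C–C: 1 × 354 = 354
  C–H: 6 × 426 = 2556
  C=C: 1 × 601 = 601
  H–H: 1 × 443 = 443
  Σ(formed) = 3954 kJ
ΔH = Σ(broken) − Σ(formed) = 4116 − 3954 = +162 kJ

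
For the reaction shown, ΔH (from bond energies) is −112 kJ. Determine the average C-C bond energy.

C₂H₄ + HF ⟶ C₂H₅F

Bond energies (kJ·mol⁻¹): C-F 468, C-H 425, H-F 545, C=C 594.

D(C-C) ≈ 358 kJ/mol

Let D be the C-C bond energy.
Σ(broken) = 4×425 + 1×594 + 1×545 = 2839
Σ(formed) = 1×D + 1×468 + 5×425 = 2593 + D
ΔH = Σ(broken) − Σ(formed) = (2839) − (2593 + D) = +246 − D
Setting this equal to −112 kJ gives D = 358 kJ/mol.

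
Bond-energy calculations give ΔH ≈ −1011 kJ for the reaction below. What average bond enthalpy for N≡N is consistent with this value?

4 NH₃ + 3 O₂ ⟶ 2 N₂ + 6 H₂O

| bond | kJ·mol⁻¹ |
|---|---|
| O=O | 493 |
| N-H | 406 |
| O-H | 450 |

D(N≡N) ≈ 981 kJ/mol

Let D be the N≡N bond energy.
Σ(broken) = 12×406 + 3×493 = 6351
Σ(formed) = 2×D + 12×450 = 5400 + 2D
ΔH = Σ(broken) − Σ(formed) = (6351) − (5400 + 2D) = +951 − 2D
Setting this equal to −1011 kJ gives 2D = 1962, so D = 981 kJ/mol.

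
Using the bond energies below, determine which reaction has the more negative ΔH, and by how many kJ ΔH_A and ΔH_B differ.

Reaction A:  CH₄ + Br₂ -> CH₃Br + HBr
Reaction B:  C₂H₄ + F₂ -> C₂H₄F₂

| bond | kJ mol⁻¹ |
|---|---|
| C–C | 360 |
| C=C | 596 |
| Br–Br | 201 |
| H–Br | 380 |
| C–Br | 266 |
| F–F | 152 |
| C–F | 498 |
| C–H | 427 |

Reaction B, by 590 kJ

Reaction A:
  Bonds broken (reactants):
    Br–Br: 1 × 201 = 201
    C–H: 4 × 427 = 1708
    Σ(broken) = 1909 kJ
  Bonds formed (products):
    C–Br: 1 × 266 = 266
    C–H: 3 × 427 = 1281
    H–Br: 1 × 380 = 380
    Σ(formed) = 1927 kJ
  ΔH_A = 1909 − 1927 = −18 kJ
Reaction B:
  Bonds broken (reactants):
    C–H: 4 × 427 = 1708
    C=C: 1 × 596 = 596
    F–F: 1 × 152 = 152
    Σ(broken) = 2456 kJ
  Bonds formed (products):
    C–C: 1 × 360 = 360
    C–F: 2 × 498 = 996
    C–H: 4 × 427 = 1708
    Σ(formed) = 3064 kJ
  ΔH_B = 2456 − 3064 = −608 kJ
ΔH_A − ΔH_B = +590 kJ, so reaction B has the more negative ΔH; |ΔH_A − ΔH_B| = 590 kJ.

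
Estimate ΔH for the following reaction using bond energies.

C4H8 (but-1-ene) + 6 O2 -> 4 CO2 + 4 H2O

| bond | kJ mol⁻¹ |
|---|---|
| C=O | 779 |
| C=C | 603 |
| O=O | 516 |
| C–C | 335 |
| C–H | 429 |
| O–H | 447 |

ΔH ≈ −2007 kJ

Bonds broken (reactants):
  C–C: 2 × 335 = 670
  C–H: 8 × 429 = 3432
  C=C: 1 × 603 = 603
  O=O: 6 × 516 = 3096
  Σ(broken) = 7801 kJ
Bonds formed (products):
  C=O: 8 × 779 = 6232
  O–H: 8 × 447 = 3576
  Σ(formed) = 9808 kJ
ΔH = Σ(broken) − Σ(formed) = 7801 − 9808 = −2007 kJ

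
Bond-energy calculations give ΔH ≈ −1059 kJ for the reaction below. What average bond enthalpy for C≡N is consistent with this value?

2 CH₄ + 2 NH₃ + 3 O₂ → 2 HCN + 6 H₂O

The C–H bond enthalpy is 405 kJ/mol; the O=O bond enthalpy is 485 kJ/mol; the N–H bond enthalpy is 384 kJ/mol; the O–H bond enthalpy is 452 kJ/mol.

Let D be the C≡N bond energy.
Σ(broken) = 8×405 + 6×384 + 3×485 = 6999
Σ(formed) = 2×D + 2×405 + 12×452 = 6234 + 2D
ΔH = Σ(broken) − Σ(formed) = (6999) − (6234 + 2D) = +765 − 2D
Setting this equal to −1059 kJ gives 2D = 1824, so D = 912 kJ/mol.

D(C≡N) ≈ 912 kJ/mol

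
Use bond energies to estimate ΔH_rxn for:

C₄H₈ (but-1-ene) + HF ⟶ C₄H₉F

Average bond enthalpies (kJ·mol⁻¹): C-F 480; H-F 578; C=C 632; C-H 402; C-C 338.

ΔH ≈ −10 kJ

Bonds broken (reactants):
  C-C: 2 × 338 = 676
  C-H: 8 × 402 = 3216
  C=C: 1 × 632 = 632
  H-F: 1 × 578 = 578
  Σ(broken) = 5102 kJ
Bonds formed (products):
  C-C: 3 × 338 = 1014
  C-F: 1 × 480 = 480
  C-H: 9 × 402 = 3618
  Σ(formed) = 5112 kJ
ΔH = Σ(broken) − Σ(formed) = 5102 − 5112 = −10 kJ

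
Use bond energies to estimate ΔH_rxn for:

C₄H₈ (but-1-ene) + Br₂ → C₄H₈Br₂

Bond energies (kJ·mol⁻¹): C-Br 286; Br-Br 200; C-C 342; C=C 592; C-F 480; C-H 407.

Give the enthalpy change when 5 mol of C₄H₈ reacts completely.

ΔH = −610 kJ

Bonds broken (reactants):
  Br-Br: 1 × 200 = 200
  C-C: 2 × 342 = 684
  C-H: 8 × 407 = 3256
  C=C: 1 × 592 = 592
  Σ(broken) = 4732 kJ
Bonds formed (products):
  C-Br: 2 × 286 = 572
  C-C: 3 × 342 = 1026
  C-H: 8 × 407 = 3256
  Σ(formed) = 4854 kJ
ΔH = Σ(broken) − Σ(formed) = 4732 − 4854 = −122 kJ
For 5× the reaction as written: 5 × (−122) = −610 kJ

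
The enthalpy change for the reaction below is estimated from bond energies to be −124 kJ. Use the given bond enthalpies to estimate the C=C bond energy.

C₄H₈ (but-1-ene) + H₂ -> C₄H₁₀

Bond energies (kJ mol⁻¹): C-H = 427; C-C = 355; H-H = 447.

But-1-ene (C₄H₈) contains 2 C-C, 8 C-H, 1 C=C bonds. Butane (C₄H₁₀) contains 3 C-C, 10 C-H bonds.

Let D be the C=C bond energy.
Σ(broken) = 2×355 + 8×427 + 1×D + 1×447 = 4573 + D
Σ(formed) = 3×355 + 10×427 = 5335
ΔH = Σ(broken) − Σ(formed) = (4573 + D) − (5335) = −762 + D
Setting this equal to −124 kJ gives D = 638 kJ/mol.

D(C=C) ≈ 638 kJ/mol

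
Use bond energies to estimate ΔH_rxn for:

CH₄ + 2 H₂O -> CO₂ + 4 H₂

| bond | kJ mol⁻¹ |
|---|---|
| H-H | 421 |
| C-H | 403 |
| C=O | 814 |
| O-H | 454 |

Bonds broken (reactants):
  C-H: 4 × 403 = 1612
  O-H: 4 × 454 = 1816
  Σ(broken) = 3428 kJ
Bonds formed (products):
  C=O: 2 × 814 = 1628
  H-H: 4 × 421 = 1684
  Σ(formed) = 3312 kJ
ΔH = Σ(broken) − Σ(formed) = 3428 − 3312 = +116 kJ

ΔH ≈ +116 kJ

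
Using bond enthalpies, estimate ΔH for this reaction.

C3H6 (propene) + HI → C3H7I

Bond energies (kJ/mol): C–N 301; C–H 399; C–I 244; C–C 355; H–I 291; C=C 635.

ΔH ≈ −72 kJ

Bonds broken (reactants):
  C–C: 1 × 355 = 355
  C–H: 6 × 399 = 2394
  C=C: 1 × 635 = 635
  H–I: 1 × 291 = 291
  Σ(broken) = 3675 kJ
Bonds formed (products):
  C–C: 2 × 355 = 710
  C–H: 7 × 399 = 2793
  C–I: 1 × 244 = 244
  Σ(formed) = 3747 kJ
ΔH = Σ(broken) − Σ(formed) = 3675 − 3747 = −72 kJ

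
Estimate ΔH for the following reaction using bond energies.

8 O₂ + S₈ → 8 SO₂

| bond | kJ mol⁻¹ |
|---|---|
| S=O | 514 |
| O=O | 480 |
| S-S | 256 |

ΔH ≈ −2336 kJ

Bonds broken (reactants):
  O=O: 8 × 480 = 3840
  S-S: 8 × 256 = 2048
  Σ(broken) = 5888 kJ
Bonds formed (products):
  S=O: 16 × 514 = 8224
  Σ(formed) = 8224 kJ
ΔH = Σ(broken) − Σ(formed) = 5888 − 8224 = −2336 kJ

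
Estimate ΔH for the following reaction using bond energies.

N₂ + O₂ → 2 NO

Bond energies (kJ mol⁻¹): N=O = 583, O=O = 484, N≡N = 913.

Bonds broken (reactants):
  N≡N: 1 × 913 = 913
  O=O: 1 × 484 = 484
  Σ(broken) = 1397 kJ
Bonds formed (products):
  N=O: 2 × 583 = 1166
  Σ(formed) = 1166 kJ
ΔH = Σ(broken) − Σ(formed) = 1397 − 1166 = +231 kJ

ΔH ≈ +231 kJ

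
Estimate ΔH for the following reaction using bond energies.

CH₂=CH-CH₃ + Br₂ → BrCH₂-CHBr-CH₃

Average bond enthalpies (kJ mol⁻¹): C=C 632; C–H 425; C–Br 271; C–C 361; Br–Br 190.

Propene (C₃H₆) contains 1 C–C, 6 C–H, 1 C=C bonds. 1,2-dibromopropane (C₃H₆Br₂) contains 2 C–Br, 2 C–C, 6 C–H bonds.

ΔH ≈ −81 kJ

Bonds broken (reactants):
  Br–Br: 1 × 190 = 190
  C–C: 1 × 361 = 361
  C–H: 6 × 425 = 2550
  C=C: 1 × 632 = 632
  Σ(broken) = 3733 kJ
Bonds formed (products):
  C–Br: 2 × 271 = 542
  C–C: 2 × 361 = 722
  C–H: 6 × 425 = 2550
  Σ(formed) = 3814 kJ
ΔH = Σ(broken) − Σ(formed) = 3733 − 3814 = −81 kJ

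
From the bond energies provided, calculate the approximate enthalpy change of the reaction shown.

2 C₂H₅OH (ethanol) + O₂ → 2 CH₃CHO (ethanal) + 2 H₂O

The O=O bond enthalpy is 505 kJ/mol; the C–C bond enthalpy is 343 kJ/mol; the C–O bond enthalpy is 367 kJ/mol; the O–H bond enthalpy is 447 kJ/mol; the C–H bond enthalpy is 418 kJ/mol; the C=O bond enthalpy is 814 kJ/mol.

Bonds broken (reactants):
  C–C: 2 × 343 = 686
  C–H: 10 × 418 = 4180
  C–O: 2 × 367 = 734
  O–H: 2 × 447 = 894
  O=O: 1 × 505 = 505
  Σ(broken) = 6999 kJ
Bonds formed (products):
  C–C: 2 × 343 = 686
  C–H: 8 × 418 = 3344
  C=O: 2 × 814 = 1628
  O–H: 4 × 447 = 1788
  Σ(formed) = 7446 kJ
ΔH = Σ(broken) − Σ(formed) = 6999 − 7446 = −447 kJ

ΔH ≈ −447 kJ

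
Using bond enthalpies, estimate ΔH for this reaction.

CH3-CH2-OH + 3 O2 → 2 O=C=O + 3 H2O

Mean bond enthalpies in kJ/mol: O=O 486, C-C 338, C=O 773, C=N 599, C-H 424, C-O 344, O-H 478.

ΔH ≈ −1222 kJ

Bonds broken (reactants):
  C-C: 1 × 338 = 338
  C-H: 5 × 424 = 2120
  C-O: 1 × 344 = 344
  O-H: 1 × 478 = 478
  O=O: 3 × 486 = 1458
  Σ(broken) = 4738 kJ
Bonds formed (products):
  C=O: 4 × 773 = 3092
  O-H: 6 × 478 = 2868
  Σ(formed) = 5960 kJ
ΔH = Σ(broken) − Σ(formed) = 4738 − 5960 = −1222 kJ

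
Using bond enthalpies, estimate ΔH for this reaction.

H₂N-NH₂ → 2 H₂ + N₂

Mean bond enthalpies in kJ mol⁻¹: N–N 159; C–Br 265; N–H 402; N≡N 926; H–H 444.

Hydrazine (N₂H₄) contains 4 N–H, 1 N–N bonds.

Bonds broken (reactants):
  N–H: 4 × 402 = 1608
  N–N: 1 × 159 = 159
  Σ(broken) = 1767 kJ
Bonds formed (products):
  H–H: 2 × 444 = 888
  N≡N: 1 × 926 = 926
  Σ(formed) = 1814 kJ
ΔH = Σ(broken) − Σ(formed) = 1767 − 1814 = −47 kJ

ΔH ≈ −47 kJ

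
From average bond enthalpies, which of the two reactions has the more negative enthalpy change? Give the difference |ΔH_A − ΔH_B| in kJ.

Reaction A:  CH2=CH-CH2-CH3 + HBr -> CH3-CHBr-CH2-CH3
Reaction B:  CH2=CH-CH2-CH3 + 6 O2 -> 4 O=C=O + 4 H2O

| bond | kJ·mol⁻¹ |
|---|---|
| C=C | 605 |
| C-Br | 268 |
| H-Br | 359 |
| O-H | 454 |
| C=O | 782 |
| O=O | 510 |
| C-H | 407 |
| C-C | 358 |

Reaction A:
  Bonds broken (reactants):
    C-C: 2 × 358 = 716
    C-H: 8 × 407 = 3256
    C=C: 1 × 605 = 605
    H-Br: 1 × 359 = 359
    Σ(broken) = 4936 kJ
  Bonds formed (products):
    C-Br: 1 × 268 = 268
    C-C: 3 × 358 = 1074
    C-H: 9 × 407 = 3663
    Σ(formed) = 5005 kJ
  ΔH_A = 4936 − 5005 = −69 kJ
Reaction B:
  Bonds broken (reactants):
    C-C: 2 × 358 = 716
    C-H: 8 × 407 = 3256
    C=C: 1 × 605 = 605
    O=O: 6 × 510 = 3060
    Σ(broken) = 7637 kJ
  Bonds formed (products):
    C=O: 8 × 782 = 6256
    O-H: 8 × 454 = 3632
    Σ(formed) = 9888 kJ
  ΔH_B = 7637 − 9888 = −2251 kJ
ΔH_A − ΔH_B = +2182 kJ, so reaction B has the more negative ΔH; |ΔH_A − ΔH_B| = 2182 kJ.

Reaction B, by 2182 kJ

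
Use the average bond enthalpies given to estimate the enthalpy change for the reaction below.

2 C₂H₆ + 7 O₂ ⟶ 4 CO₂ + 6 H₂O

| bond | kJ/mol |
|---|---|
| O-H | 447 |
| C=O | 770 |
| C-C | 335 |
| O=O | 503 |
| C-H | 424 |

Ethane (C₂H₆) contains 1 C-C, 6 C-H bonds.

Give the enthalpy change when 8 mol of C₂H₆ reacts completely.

ΔH = −8980 kJ

Bonds broken (reactants):
  C-C: 2 × 335 = 670
  C-H: 12 × 424 = 5088
  O=O: 7 × 503 = 3521
  Σ(broken) = 9279 kJ
Bonds formed (products):
  C=O: 8 × 770 = 6160
  O-H: 12 × 447 = 5364
  Σ(formed) = 11524 kJ
ΔH = Σ(broken) − Σ(formed) = 9279 − 11524 = −2245 kJ
For 4× the reaction as written: 4 × (−2245) = −8980 kJ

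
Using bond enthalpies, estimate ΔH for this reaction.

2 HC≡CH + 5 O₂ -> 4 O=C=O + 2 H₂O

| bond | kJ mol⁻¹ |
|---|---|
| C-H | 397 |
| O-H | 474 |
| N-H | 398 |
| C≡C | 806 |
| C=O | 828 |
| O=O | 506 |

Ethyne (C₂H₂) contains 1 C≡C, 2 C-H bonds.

ΔH ≈ −2790 kJ

Bonds broken (reactants):
  C≡C: 2 × 806 = 1612
  C-H: 4 × 397 = 1588
  O=O: 5 × 506 = 2530
  Σ(broken) = 5730 kJ
Bonds formed (products):
  C=O: 8 × 828 = 6624
  O-H: 4 × 474 = 1896
  Σ(formed) = 8520 kJ
ΔH = Σ(broken) − Σ(formed) = 5730 − 8520 = −2790 kJ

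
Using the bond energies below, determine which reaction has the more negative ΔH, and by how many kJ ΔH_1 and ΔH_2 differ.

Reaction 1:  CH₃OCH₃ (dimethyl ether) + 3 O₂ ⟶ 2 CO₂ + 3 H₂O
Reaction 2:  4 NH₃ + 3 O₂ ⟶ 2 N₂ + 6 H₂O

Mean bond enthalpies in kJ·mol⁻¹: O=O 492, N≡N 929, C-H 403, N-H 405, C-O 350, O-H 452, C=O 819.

Reaction 1:
  Bonds broken (reactants):
    C-H: 6 × 403 = 2418
    C-O: 2 × 350 = 700
    O=O: 3 × 492 = 1476
    Σ(broken) = 4594 kJ
  Bonds formed (products):
    C=O: 4 × 819 = 3276
    O-H: 6 × 452 = 2712
    Σ(formed) = 5988 kJ
  ΔH_1 = 4594 − 5988 = −1394 kJ
Reaction 2:
  Bonds broken (reactants):
    N-H: 12 × 405 = 4860
    O=O: 3 × 492 = 1476
    Σ(broken) = 6336 kJ
  Bonds formed (products):
    N≡N: 2 × 929 = 1858
    O-H: 12 × 452 = 5424
    Σ(formed) = 7282 kJ
  ΔH_2 = 6336 − 7282 = −946 kJ
ΔH_1 − ΔH_2 = −448 kJ, so reaction 1 has the more negative ΔH; |ΔH_1 − ΔH_2| = 448 kJ.

Reaction 1, by 448 kJ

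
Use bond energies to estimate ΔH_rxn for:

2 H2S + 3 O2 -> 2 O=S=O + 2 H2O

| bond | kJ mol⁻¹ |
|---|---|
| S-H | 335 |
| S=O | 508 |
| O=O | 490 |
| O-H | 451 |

Bonds broken (reactants):
  O=O: 3 × 490 = 1470
  S-H: 4 × 335 = 1340
  Σ(broken) = 2810 kJ
Bonds formed (products):
  O-H: 4 × 451 = 1804
  S=O: 4 × 508 = 2032
  Σ(formed) = 3836 kJ
ΔH = Σ(broken) − Σ(formed) = 2810 − 3836 = −1026 kJ

ΔH ≈ −1026 kJ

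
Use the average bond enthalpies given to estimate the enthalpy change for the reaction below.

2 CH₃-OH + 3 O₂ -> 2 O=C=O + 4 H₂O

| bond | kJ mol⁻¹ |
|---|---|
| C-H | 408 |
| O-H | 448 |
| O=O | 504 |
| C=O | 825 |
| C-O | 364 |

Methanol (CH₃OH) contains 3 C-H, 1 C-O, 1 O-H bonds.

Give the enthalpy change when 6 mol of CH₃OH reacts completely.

ΔH = −3900 kJ

Bonds broken (reactants):
  C-H: 6 × 408 = 2448
  C-O: 2 × 364 = 728
  O-H: 2 × 448 = 896
  O=O: 3 × 504 = 1512
  Σ(broken) = 5584 kJ
Bonds formed (products):
  C=O: 4 × 825 = 3300
  O-H: 8 × 448 = 3584
  Σ(formed) = 6884 kJ
ΔH = Σ(broken) − Σ(formed) = 5584 − 6884 = −1300 kJ
For 3× the reaction as written: 3 × (−1300) = −3900 kJ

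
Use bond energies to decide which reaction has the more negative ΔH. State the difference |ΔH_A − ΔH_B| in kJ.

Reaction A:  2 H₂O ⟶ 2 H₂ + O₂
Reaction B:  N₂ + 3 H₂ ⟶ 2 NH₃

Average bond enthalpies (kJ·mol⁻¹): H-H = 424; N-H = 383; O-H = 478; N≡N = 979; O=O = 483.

Reaction B, by 628 kJ

Reaction A:
  Bonds broken (reactants):
    O-H: 4 × 478 = 1912
    Σ(broken) = 1912 kJ
  Bonds formed (products):
    H-H: 2 × 424 = 848
    O=O: 1 × 483 = 483
    Σ(formed) = 1331 kJ
  ΔH_A = 1912 − 1331 = +581 kJ
Reaction B:
  Bonds broken (reactants):
    H-H: 3 × 424 = 1272
    N≡N: 1 × 979 = 979
    Σ(broken) = 2251 kJ
  Bonds formed (products):
    N-H: 6 × 383 = 2298
    Σ(formed) = 2298 kJ
  ΔH_B = 2251 − 2298 = −47 kJ
ΔH_A − ΔH_B = +628 kJ, so reaction B has the more negative ΔH; |ΔH_A − ΔH_B| = 628 kJ.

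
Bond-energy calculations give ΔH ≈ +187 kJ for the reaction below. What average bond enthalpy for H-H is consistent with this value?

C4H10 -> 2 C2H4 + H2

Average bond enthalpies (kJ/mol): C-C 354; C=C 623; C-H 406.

Let D be the H-H bond energy.
Σ(broken) = 3×354 + 10×406 = 5122
Σ(formed) = 8×406 + 2×623 + 1×D = 4494 + D
ΔH = Σ(broken) − Σ(formed) = (5122) − (4494 + D) = +628 − D
Setting this equal to +187 kJ gives D = 441 kJ/mol.

D(H-H) ≈ 441 kJ/mol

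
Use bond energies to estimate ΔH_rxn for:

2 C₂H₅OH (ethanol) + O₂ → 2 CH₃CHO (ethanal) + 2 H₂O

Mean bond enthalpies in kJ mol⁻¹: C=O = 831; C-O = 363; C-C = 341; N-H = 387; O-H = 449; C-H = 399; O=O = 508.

Bonds broken (reactants):
  C-C: 2 × 341 = 682
  C-H: 10 × 399 = 3990
  C-O: 2 × 363 = 726
  O-H: 2 × 449 = 898
  O=O: 1 × 508 = 508
  Σ(broken) = 6804 kJ
Bonds formed (products):
  C-C: 2 × 341 = 682
  C-H: 8 × 399 = 3192
  C=O: 2 × 831 = 1662
  O-H: 4 × 449 = 1796
  Σ(formed) = 7332 kJ
ΔH = Σ(broken) − Σ(formed) = 6804 − 7332 = −528 kJ

ΔH ≈ −528 kJ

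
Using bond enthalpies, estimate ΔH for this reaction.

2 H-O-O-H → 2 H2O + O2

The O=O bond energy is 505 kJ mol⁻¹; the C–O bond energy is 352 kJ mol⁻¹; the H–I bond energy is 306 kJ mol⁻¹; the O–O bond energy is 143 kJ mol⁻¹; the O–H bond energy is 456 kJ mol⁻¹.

ΔH ≈ −219 kJ

Bonds broken (reactants):
  O–H: 4 × 456 = 1824
  O–O: 2 × 143 = 286
  Σ(broken) = 2110 kJ
Bonds formed (products):
  O–H: 4 × 456 = 1824
  O=O: 1 × 505 = 505
  Σ(formed) = 2329 kJ
ΔH = Σ(broken) − Σ(formed) = 2110 − 2329 = −219 kJ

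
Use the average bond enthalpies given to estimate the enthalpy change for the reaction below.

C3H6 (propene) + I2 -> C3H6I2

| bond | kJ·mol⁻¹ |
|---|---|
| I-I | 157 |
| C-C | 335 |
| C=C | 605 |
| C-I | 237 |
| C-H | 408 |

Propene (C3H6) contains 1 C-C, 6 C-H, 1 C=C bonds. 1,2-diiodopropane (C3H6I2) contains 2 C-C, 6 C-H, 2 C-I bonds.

Bonds broken (reactants):
  C-C: 1 × 335 = 335
  C-H: 6 × 408 = 2448
  C=C: 1 × 605 = 605
  I-I: 1 × 157 = 157
  Σ(broken) = 3545 kJ
Bonds formed (products):
  C-C: 2 × 335 = 670
  C-H: 6 × 408 = 2448
  C-I: 2 × 237 = 474
  Σ(formed) = 3592 kJ
ΔH = Σ(broken) − Σ(formed) = 3545 − 3592 = −47 kJ

ΔH ≈ −47 kJ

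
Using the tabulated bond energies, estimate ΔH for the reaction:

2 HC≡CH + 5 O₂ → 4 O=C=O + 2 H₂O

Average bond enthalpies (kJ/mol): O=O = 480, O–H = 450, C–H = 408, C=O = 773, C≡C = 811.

ΔH ≈ −2330 kJ

Bonds broken (reactants):
  C≡C: 2 × 811 = 1622
  C–H: 4 × 408 = 1632
  O=O: 5 × 480 = 2400
  Σ(broken) = 5654 kJ
Bonds formed (products):
  C=O: 8 × 773 = 6184
  O–H: 4 × 450 = 1800
  Σ(formed) = 7984 kJ
ΔH = Σ(broken) − Σ(formed) = 5654 − 7984 = −2330 kJ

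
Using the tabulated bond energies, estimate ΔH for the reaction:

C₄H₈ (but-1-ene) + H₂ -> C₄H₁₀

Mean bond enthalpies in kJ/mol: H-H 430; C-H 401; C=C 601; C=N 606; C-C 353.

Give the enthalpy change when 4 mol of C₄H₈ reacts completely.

Bonds broken (reactants):
  C-C: 2 × 353 = 706
  C-H: 8 × 401 = 3208
  C=C: 1 × 601 = 601
  H-H: 1 × 430 = 430
  Σ(broken) = 4945 kJ
Bonds formed (products):
  C-C: 3 × 353 = 1059
  C-H: 10 × 401 = 4010
  Σ(formed) = 5069 kJ
ΔH = Σ(broken) − Σ(formed) = 4945 − 5069 = −124 kJ
For 4× the reaction as written: 4 × (−124) = −496 kJ

ΔH = −496 kJ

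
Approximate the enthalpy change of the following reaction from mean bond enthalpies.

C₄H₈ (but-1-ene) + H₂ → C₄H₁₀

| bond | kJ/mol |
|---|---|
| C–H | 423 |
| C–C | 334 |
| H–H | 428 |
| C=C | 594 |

Bonds broken (reactants):
  C–C: 2 × 334 = 668
  C–H: 8 × 423 = 3384
  C=C: 1 × 594 = 594
  H–H: 1 × 428 = 428
  Σ(broken) = 5074 kJ
Bonds formed (products):
  C–C: 3 × 334 = 1002
  C–H: 10 × 423 = 4230
  Σ(formed) = 5232 kJ
ΔH = Σ(broken) − Σ(formed) = 5074 − 5232 = −158 kJ

ΔH ≈ −158 kJ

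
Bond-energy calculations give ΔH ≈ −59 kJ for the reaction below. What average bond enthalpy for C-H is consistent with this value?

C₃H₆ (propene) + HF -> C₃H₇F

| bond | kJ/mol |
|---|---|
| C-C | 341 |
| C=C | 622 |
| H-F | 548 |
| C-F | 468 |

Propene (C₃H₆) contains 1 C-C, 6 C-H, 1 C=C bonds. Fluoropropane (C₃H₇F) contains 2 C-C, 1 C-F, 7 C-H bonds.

Let D be the C-H bond energy.
Σ(broken) = 1×341 + 6×D + 1×622 + 1×548 = 1511 + 6D
Σ(formed) = 2×341 + 1×468 + 7×D = 1150 + 7D
ΔH = Σ(broken) − Σ(formed) = (1511 + 6D) − (1150 + 7D) = +361 − D
Setting this equal to −59 kJ gives D = 420 kJ/mol.

D(C-H) ≈ 420 kJ/mol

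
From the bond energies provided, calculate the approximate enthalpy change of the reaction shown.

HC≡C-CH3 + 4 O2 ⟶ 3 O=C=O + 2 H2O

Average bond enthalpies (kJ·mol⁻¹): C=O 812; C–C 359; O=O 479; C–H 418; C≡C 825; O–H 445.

Bonds broken (reactants):
  C≡C: 1 × 825 = 825
  C–C: 1 × 359 = 359
  C–H: 4 × 418 = 1672
  O=O: 4 × 479 = 1916
  Σ(broken) = 4772 kJ
Bonds formed (products):
  C=O: 6 × 812 = 4872
  O–H: 4 × 445 = 1780
  Σ(formed) = 6652 kJ
ΔH = Σ(broken) − Σ(formed) = 4772 − 6652 = −1880 kJ

ΔH ≈ −1880 kJ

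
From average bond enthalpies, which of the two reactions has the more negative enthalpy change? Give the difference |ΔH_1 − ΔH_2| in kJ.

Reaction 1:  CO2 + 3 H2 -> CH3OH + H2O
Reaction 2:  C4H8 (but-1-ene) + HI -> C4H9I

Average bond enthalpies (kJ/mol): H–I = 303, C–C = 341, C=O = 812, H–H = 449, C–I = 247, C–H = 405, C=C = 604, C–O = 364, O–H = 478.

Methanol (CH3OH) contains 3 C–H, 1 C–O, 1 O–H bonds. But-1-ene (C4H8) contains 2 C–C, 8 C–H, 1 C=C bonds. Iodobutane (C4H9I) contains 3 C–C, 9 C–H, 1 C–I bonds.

Reaction 1:
  Bonds broken (reactants):
    C=O: 2 × 812 = 1624
    H–H: 3 × 449 = 1347
    Σ(broken) = 2971 kJ
  Bonds formed (products):
    C–H: 3 × 405 = 1215
    C–O: 1 × 364 = 364
    O–H: 3 × 478 = 1434
    Σ(formed) = 3013 kJ
  ΔH_1 = 2971 − 3013 = −42 kJ
Reaction 2:
  Bonds broken (reactants):
    C–C: 2 × 341 = 682
    C–H: 8 × 405 = 3240
    C=C: 1 × 604 = 604
    H–I: 1 × 303 = 303
    Σ(broken) = 4829 kJ
  Bonds formed (products):
    C–C: 3 × 341 = 1023
    C–H: 9 × 405 = 3645
    C–I: 1 × 247 = 247
    Σ(formed) = 4915 kJ
  ΔH_2 = 4829 − 4915 = −86 kJ
ΔH_1 − ΔH_2 = +44 kJ, so reaction 2 has the more negative ΔH; |ΔH_1 − ΔH_2| = 44 kJ.

Reaction 2, by 44 kJ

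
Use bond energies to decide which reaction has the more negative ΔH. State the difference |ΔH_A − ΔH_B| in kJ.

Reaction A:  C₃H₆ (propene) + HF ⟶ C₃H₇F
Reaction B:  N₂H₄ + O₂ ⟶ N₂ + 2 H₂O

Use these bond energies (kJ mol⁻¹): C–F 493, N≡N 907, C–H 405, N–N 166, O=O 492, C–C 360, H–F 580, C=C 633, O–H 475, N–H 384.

Reaction B, by 568 kJ

Reaction A:
  Bonds broken (reactants):
    C–C: 1 × 360 = 360
    C–H: 6 × 405 = 2430
    C=C: 1 × 633 = 633
    H–F: 1 × 580 = 580
    Σ(broken) = 4003 kJ
  Bonds formed (products):
    C–C: 2 × 360 = 720
    C–F: 1 × 493 = 493
    C–H: 7 × 405 = 2835
    Σ(formed) = 4048 kJ
  ΔH_A = 4003 − 4048 = −45 kJ
Reaction B:
  Bonds broken (reactants):
    N–H: 4 × 384 = 1536
    N–N: 1 × 166 = 166
    O=O: 1 × 492 = 492
    Σ(broken) = 2194 kJ
  Bonds formed (products):
    N≡N: 1 × 907 = 907
    O–H: 4 × 475 = 1900
    Σ(formed) = 2807 kJ
  ΔH_B = 2194 − 2807 = −613 kJ
ΔH_A − ΔH_B = +568 kJ, so reaction B has the more negative ΔH; |ΔH_A − ΔH_B| = 568 kJ.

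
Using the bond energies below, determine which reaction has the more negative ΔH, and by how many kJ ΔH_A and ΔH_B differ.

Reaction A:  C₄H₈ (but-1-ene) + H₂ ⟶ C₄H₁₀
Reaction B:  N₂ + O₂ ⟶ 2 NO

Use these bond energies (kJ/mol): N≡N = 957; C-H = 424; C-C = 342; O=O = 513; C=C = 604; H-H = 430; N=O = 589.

Reaction A:
  Bonds broken (reactants):
    C-C: 2 × 342 = 684
    C-H: 8 × 424 = 3392
    C=C: 1 × 604 = 604
    H-H: 1 × 430 = 430
    Σ(broken) = 5110 kJ
  Bonds formed (products):
    C-C: 3 × 342 = 1026
    C-H: 10 × 424 = 4240
    Σ(formed) = 5266 kJ
  ΔH_A = 5110 − 5266 = −156 kJ
Reaction B:
  Bonds broken (reactants):
    N≡N: 1 × 957 = 957
    O=O: 1 × 513 = 513
    Σ(broken) = 1470 kJ
  Bonds formed (products):
    N=O: 2 × 589 = 1178
    Σ(formed) = 1178 kJ
  ΔH_B = 1470 − 1178 = +292 kJ
ΔH_A − ΔH_B = −448 kJ, so reaction A has the more negative ΔH; |ΔH_A − ΔH_B| = 448 kJ.

Reaction A, by 448 kJ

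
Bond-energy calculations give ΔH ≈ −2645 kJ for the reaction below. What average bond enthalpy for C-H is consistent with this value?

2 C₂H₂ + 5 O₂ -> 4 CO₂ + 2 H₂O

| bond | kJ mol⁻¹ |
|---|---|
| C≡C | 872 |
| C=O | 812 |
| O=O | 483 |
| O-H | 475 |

Let D be the C-H bond energy.
Σ(broken) = 2×872 + 4×D + 5×483 = 4159 + 4D
Σ(formed) = 8×812 + 4×475 = 8396
ΔH = Σ(broken) − Σ(formed) = (4159 + 4D) − (8396) = −4237 + 4D
Setting this equal to −2645 kJ gives 4D = 1592, so D = 398 kJ/mol.

D(C-H) ≈ 398 kJ/mol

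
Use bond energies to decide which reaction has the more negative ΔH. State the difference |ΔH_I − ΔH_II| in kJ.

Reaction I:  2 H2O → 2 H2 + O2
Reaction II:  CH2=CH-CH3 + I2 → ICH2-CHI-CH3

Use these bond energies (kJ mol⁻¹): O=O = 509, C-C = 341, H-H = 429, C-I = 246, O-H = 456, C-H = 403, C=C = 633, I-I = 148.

Reaction II, by 509 kJ

Reaction I:
  Bonds broken (reactants):
    O-H: 4 × 456 = 1824
    Σ(broken) = 1824 kJ
  Bonds formed (products):
    H-H: 2 × 429 = 858
    O=O: 1 × 509 = 509
    Σ(formed) = 1367 kJ
  ΔH_I = 1824 − 1367 = +457 kJ
Reaction II:
  Bonds broken (reactants):
    C-C: 1 × 341 = 341
    C-H: 6 × 403 = 2418
    C=C: 1 × 633 = 633
    I-I: 1 × 148 = 148
    Σ(broken) = 3540 kJ
  Bonds formed (products):
    C-C: 2 × 341 = 682
    C-H: 6 × 403 = 2418
    C-I: 2 × 246 = 492
    Σ(formed) = 3592 kJ
  ΔH_II = 3540 − 3592 = −52 kJ
ΔH_I − ΔH_II = +509 kJ, so reaction II has the more negative ΔH; |ΔH_I − ΔH_II| = 509 kJ.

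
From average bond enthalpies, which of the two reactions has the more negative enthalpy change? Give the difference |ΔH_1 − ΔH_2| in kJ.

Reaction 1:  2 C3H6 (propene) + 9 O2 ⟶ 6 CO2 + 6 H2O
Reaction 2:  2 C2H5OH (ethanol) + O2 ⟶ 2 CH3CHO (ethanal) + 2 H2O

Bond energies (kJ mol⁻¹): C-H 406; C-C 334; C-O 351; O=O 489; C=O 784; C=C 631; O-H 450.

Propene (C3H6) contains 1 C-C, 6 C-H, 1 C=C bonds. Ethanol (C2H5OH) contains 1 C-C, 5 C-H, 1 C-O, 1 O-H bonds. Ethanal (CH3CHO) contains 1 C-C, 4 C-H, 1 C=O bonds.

Reaction 1, by 3140 kJ

Reaction 1:
  Bonds broken (reactants):
    C-C: 2 × 334 = 668
    C-H: 12 × 406 = 4872
    C=C: 2 × 631 = 1262
    O=O: 9 × 489 = 4401
    Σ(broken) = 11203 kJ
  Bonds formed (products):
    C=O: 12 × 784 = 9408
    O-H: 12 × 450 = 5400
    Σ(formed) = 14808 kJ
  ΔH_1 = 11203 − 14808 = −3605 kJ
Reaction 2:
  Bonds broken (reactants):
    C-C: 2 × 334 = 668
    C-H: 10 × 406 = 4060
    C-O: 2 × 351 = 702
    O-H: 2 × 450 = 900
    O=O: 1 × 489 = 489
    Σ(broken) = 6819 kJ
  Bonds formed (products):
    C-C: 2 × 334 = 668
    C-H: 8 × 406 = 3248
    C=O: 2 × 784 = 1568
    O-H: 4 × 450 = 1800
    Σ(formed) = 7284 kJ
  ΔH_2 = 6819 − 7284 = −465 kJ
ΔH_1 − ΔH_2 = −3140 kJ, so reaction 1 has the more negative ΔH; |ΔH_1 − ΔH_2| = 3140 kJ.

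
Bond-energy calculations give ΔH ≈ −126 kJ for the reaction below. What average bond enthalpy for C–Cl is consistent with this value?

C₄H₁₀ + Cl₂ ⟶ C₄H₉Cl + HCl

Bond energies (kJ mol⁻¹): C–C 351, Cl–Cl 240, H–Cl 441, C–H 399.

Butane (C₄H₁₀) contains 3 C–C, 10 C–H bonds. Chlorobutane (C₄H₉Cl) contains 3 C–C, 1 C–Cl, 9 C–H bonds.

Let D be the C–Cl bond energy.
Σ(broken) = 3×351 + 10×399 + 1×240 = 5283
Σ(formed) = 3×351 + 1×D + 9×399 + 1×441 = 5085 + D
ΔH = Σ(broken) − Σ(formed) = (5283) − (5085 + D) = +198 − D
Setting this equal to −126 kJ gives D = 324 kJ/mol.

D(C–Cl) ≈ 324 kJ/mol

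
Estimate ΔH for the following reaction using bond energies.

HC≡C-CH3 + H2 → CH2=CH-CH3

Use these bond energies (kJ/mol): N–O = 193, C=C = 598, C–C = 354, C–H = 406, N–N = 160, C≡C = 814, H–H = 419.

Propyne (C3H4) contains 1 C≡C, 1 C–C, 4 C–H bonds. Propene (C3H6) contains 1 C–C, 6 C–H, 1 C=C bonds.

Bonds broken (reactants):
  C≡C: 1 × 814 = 814
  C–C: 1 × 354 = 354
  C–H: 4 × 406 = 1624
  H–H: 1 × 419 = 419
  Σ(broken) = 3211 kJ
Bonds formed (products):
  C–C: 1 × 354 = 354
  C–H: 6 × 406 = 2436
  C=C: 1 × 598 = 598
  Σ(formed) = 3388 kJ
ΔH = Σ(broken) − Σ(formed) = 3211 − 3388 = −177 kJ

ΔH ≈ −177 kJ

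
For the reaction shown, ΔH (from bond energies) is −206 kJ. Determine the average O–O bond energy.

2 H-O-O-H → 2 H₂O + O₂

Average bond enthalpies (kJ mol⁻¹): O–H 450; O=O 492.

D(O–O) ≈ 143 kJ/mol

Let D be the O–O bond energy.
Σ(broken) = 4×450 + 2×D = 1800 + 2D
Σ(formed) = 4×450 + 1×492 = 2292
ΔH = Σ(broken) − Σ(formed) = (1800 + 2D) − (2292) = −492 + 2D
Setting this equal to −206 kJ gives 2D = 286, so D = 143 kJ/mol.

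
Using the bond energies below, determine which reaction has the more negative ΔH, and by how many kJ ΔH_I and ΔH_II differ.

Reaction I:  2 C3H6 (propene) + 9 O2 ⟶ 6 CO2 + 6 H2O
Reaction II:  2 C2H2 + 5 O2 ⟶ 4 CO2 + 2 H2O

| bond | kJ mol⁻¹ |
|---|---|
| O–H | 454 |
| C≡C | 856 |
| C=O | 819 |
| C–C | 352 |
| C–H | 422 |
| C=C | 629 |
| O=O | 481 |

Reaction I, by 1358 kJ

Reaction I:
  Bonds broken (reactants):
    C–C: 2 × 352 = 704
    C–H: 12 × 422 = 5064
    C=C: 2 × 629 = 1258
    O=O: 9 × 481 = 4329
    Σ(broken) = 11355 kJ
  Bonds formed (products):
    C=O: 12 × 819 = 9828
    O–H: 12 × 454 = 5448
    Σ(formed) = 15276 kJ
  ΔH_I = 11355 − 15276 = −3921 kJ
Reaction II:
  Bonds broken (reactants):
    C≡C: 2 × 856 = 1712
    C–H: 4 × 422 = 1688
    O=O: 5 × 481 = 2405
    Σ(broken) = 5805 kJ
  Bonds formed (products):
    C=O: 8 × 819 = 6552
    O–H: 4 × 454 = 1816
    Σ(formed) = 8368 kJ
  ΔH_II = 5805 − 8368 = −2563 kJ
ΔH_I − ΔH_II = −1358 kJ, so reaction I has the more negative ΔH; |ΔH_I − ΔH_II| = 1358 kJ.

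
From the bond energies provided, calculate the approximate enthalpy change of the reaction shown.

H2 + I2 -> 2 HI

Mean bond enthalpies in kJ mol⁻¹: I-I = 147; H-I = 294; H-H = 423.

ΔH ≈ −18 kJ

Bonds broken (reactants):
  H-H: 1 × 423 = 423
  I-I: 1 × 147 = 147
  Σ(broken) = 570 kJ
Bonds formed (products):
  H-I: 2 × 294 = 588
  Σ(formed) = 588 kJ
ΔH = Σ(broken) − Σ(formed) = 570 − 588 = −18 kJ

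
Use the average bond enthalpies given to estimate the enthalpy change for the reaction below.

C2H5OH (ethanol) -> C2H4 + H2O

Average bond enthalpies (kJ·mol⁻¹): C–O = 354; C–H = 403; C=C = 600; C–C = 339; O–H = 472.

ΔH ≈ +24 kJ

Bonds broken (reactants):
  C–C: 1 × 339 = 339
  C–H: 5 × 403 = 2015
  C–O: 1 × 354 = 354
  O–H: 1 × 472 = 472
  Σ(broken) = 3180 kJ
Bonds formed (products):
  C–H: 4 × 403 = 1612
  C=C: 1 × 600 = 600
  O–H: 2 × 472 = 944
  Σ(formed) = 3156 kJ
ΔH = Σ(broken) − Σ(formed) = 3180 − 3156 = +24 kJ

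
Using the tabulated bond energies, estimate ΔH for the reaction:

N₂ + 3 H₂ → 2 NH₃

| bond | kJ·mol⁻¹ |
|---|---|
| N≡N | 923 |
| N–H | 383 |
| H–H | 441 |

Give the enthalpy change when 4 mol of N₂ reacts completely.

Bonds broken (reactants):
  H–H: 3 × 441 = 1323
  N≡N: 1 × 923 = 923
  Σ(broken) = 2246 kJ
Bonds formed (products):
  N–H: 6 × 383 = 2298
  Σ(formed) = 2298 kJ
ΔH = Σ(broken) − Σ(formed) = 2246 − 2298 = −52 kJ
For 4× the reaction as written: 4 × (−52) = −208 kJ

ΔH = −208 kJ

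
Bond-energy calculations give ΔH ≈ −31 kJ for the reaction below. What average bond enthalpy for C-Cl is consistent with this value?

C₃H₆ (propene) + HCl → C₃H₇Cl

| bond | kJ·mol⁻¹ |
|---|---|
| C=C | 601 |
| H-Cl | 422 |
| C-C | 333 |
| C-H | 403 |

Let D be the C-Cl bond energy.
Σ(broken) = 1×333 + 6×403 + 1×601 + 1×422 = 3774
Σ(formed) = 2×333 + 1×D + 7×403 = 3487 + D
ΔH = Σ(broken) − Σ(formed) = (3774) − (3487 + D) = +287 − D
Setting this equal to −31 kJ gives D = 318 kJ/mol.

D(C-Cl) ≈ 318 kJ/mol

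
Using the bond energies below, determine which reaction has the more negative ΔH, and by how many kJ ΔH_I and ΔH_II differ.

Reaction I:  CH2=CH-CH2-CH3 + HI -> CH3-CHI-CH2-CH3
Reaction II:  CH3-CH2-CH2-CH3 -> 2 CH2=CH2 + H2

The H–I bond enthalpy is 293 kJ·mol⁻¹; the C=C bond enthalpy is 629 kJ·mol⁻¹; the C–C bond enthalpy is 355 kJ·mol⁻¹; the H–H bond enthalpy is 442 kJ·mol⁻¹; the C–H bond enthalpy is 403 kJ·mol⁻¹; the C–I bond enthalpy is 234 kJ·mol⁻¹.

Reaction I, by 241 kJ

Reaction I:
  Bonds broken (reactants):
    C–C: 2 × 355 = 710
    C–H: 8 × 403 = 3224
    C=C: 1 × 629 = 629
    H–I: 1 × 293 = 293
    Σ(broken) = 4856 kJ
  Bonds formed (products):
    C–C: 3 × 355 = 1065
    C–H: 9 × 403 = 3627
    C–I: 1 × 234 = 234
    Σ(formed) = 4926 kJ
  ΔH_I = 4856 − 4926 = −70 kJ
Reaction II:
  Bonds broken (reactants):
    C–C: 3 × 355 = 1065
    C–H: 10 × 403 = 4030
    Σ(broken) = 5095 kJ
  Bonds formed (products):
    C–H: 8 × 403 = 3224
    C=C: 2 × 629 = 1258
    H–H: 1 × 442 = 442
    Σ(formed) = 4924 kJ
  ΔH_II = 5095 − 4924 = +171 kJ
ΔH_I − ΔH_II = −241 kJ, so reaction I has the more negative ΔH; |ΔH_I − ΔH_II| = 241 kJ.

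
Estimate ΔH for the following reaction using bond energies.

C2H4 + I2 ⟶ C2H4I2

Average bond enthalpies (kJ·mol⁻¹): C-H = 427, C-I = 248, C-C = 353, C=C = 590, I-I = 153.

Bonds broken (reactants):
  C-H: 4 × 427 = 1708
  C=C: 1 × 590 = 590
  I-I: 1 × 153 = 153
  Σ(broken) = 2451 kJ
Bonds formed (products):
  C-C: 1 × 353 = 353
  C-H: 4 × 427 = 1708
  C-I: 2 × 248 = 496
  Σ(formed) = 2557 kJ
ΔH = Σ(broken) − Σ(formed) = 2451 − 2557 = −106 kJ

ΔH ≈ −106 kJ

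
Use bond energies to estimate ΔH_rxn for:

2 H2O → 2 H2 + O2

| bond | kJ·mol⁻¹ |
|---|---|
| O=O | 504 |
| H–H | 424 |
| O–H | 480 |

ΔH ≈ +568 kJ

Bonds broken (reactants):
  O–H: 4 × 480 = 1920
  Σ(broken) = 1920 kJ
Bonds formed (products):
  H–H: 2 × 424 = 848
  O=O: 1 × 504 = 504
  Σ(formed) = 1352 kJ
ΔH = Σ(broken) − Σ(formed) = 1920 − 1352 = +568 kJ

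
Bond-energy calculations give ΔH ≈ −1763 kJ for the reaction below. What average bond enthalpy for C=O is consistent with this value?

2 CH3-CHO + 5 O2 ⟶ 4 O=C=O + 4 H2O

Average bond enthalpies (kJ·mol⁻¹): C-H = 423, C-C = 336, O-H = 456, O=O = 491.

D(C=O) ≈ 771 kJ/mol

Let D be the C=O bond energy.
Σ(broken) = 2×336 + 8×423 + 2×D + 5×491 = 6511 + 2D
Σ(formed) = 8×D + 8×456 = 3648 + 8D
ΔH = Σ(broken) − Σ(formed) = (6511 + 2D) − (3648 + 8D) = +2863 − 6D
Setting this equal to −1763 kJ gives 6D = 4626, so D = 771 kJ/mol.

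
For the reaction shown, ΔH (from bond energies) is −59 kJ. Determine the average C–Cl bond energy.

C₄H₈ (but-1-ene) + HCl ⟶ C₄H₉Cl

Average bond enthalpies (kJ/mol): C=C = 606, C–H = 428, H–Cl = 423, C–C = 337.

D(C–Cl) ≈ 323 kJ/mol

Let D be the C–Cl bond energy.
Σ(broken) = 2×337 + 8×428 + 1×606 + 1×423 = 5127
Σ(formed) = 3×337 + 1×D + 9×428 = 4863 + D
ΔH = Σ(broken) − Σ(formed) = (5127) − (4863 + D) = +264 − D
Setting this equal to −59 kJ gives D = 323 kJ/mol.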